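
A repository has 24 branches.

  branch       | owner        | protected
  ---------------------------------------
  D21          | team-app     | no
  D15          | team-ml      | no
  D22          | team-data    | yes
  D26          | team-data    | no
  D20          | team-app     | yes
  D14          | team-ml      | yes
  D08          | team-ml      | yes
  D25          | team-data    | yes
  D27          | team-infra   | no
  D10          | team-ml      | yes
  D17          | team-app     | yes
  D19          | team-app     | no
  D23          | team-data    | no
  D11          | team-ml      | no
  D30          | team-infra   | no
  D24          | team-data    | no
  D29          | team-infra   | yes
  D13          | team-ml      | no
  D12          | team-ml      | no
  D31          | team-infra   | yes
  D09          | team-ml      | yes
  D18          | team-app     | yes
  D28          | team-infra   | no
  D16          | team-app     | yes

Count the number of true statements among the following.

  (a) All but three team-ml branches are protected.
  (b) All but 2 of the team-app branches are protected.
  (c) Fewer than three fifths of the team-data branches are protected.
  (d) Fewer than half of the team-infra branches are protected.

3

(a) team-ml: |A| = 8, |A ∩ B| = 4; needs |A ∖ B| = 3 — false.
(b) team-app: |A| = 6, |A ∩ B| = 4; needs |A ∖ B| = 2 — true.
(c) team-data: |A| = 5, |A ∩ B| = 2; needs |A ∩ B| / |A| < 3/5 — true.
(d) team-infra: |A| = 5, |A ∩ B| = 2; needs |A ∩ B| < |A ∖ B| — true.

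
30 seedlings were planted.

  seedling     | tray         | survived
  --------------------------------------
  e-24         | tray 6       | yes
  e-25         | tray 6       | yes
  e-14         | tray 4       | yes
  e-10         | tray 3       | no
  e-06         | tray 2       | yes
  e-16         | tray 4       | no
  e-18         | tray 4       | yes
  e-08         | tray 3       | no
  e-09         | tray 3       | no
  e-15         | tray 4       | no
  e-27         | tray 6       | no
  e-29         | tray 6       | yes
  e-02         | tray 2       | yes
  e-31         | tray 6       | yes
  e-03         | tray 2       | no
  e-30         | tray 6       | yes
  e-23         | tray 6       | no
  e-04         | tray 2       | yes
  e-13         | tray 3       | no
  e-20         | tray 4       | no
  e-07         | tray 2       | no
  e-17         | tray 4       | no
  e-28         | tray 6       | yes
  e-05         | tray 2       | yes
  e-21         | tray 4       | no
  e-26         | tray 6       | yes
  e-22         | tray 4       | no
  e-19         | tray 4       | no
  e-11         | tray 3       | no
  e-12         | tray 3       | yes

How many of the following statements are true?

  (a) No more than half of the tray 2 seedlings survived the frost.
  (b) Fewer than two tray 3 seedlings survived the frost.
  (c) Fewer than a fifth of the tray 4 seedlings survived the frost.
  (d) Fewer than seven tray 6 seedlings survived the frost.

(a) tray 2: |A| = 6, |A ∩ B| = 4; needs |A ∩ B| ≤ |A ∖ B| — false.
(b) tray 3: |A| = 6, |A ∩ B| = 1; needs |A ∩ B| < 2 — true.
(c) tray 4: |A| = 9, |A ∩ B| = 2; needs |A ∩ B| / |A| < 1/5 — false.
(d) tray 6: |A| = 9, |A ∩ B| = 7; needs |A ∩ B| < 7 — false.

1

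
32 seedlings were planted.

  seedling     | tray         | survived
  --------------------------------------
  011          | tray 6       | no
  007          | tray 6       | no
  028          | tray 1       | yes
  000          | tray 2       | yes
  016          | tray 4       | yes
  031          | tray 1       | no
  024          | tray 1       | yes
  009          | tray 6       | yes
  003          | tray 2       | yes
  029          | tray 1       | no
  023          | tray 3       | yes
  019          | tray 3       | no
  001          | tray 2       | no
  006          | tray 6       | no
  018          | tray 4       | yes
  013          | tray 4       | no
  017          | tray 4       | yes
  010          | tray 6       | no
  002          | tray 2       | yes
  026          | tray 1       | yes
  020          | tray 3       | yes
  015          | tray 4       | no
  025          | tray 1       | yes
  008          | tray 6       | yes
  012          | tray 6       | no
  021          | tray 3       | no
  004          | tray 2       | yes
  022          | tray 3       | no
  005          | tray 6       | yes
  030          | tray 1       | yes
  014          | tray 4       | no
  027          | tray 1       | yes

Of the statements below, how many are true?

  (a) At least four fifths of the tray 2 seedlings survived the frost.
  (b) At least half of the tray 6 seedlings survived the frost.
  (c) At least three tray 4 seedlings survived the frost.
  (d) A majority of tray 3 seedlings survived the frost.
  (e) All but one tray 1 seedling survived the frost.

(a) tray 2: |A| = 5, |A ∩ B| = 4; needs |A ∩ B| / |A| ≥ 4/5 — true.
(b) tray 6: |A| = 8, |A ∩ B| = 3; needs |A ∩ B| ≥ |A ∖ B| — false.
(c) tray 4: |A| = 6, |A ∩ B| = 3; needs |A ∩ B| ≥ 3 — true.
(d) tray 3: |A| = 5, |A ∩ B| = 2; needs |A ∩ B| > |A ∖ B| — false.
(e) tray 1: |A| = 8, |A ∩ B| = 6; needs |A ∖ B| = 1 — false.

2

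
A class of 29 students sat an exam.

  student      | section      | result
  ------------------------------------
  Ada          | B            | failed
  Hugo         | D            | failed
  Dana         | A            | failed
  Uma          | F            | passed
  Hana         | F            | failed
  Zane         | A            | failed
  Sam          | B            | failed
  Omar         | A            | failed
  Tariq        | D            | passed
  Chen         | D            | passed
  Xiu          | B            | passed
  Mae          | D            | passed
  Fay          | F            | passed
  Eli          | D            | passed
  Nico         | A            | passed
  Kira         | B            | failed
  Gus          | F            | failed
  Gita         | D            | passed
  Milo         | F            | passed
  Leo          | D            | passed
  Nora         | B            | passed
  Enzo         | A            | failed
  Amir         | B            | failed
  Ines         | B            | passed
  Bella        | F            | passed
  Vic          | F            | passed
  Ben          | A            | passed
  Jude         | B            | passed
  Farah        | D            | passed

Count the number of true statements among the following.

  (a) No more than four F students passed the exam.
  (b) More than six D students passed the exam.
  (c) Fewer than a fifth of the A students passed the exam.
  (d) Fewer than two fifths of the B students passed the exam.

(a) F: |A| = 7, |A ∩ B| = 5; needs |A ∩ B| ≤ 4 — false.
(b) D: |A| = 8, |A ∩ B| = 7; needs |A ∩ B| > 6 — true.
(c) A: |A| = 6, |A ∩ B| = 2; needs |A ∩ B| / |A| < 1/5 — false.
(d) B: |A| = 8, |A ∩ B| = 4; needs |A ∩ B| / |A| < 2/5 — false.

1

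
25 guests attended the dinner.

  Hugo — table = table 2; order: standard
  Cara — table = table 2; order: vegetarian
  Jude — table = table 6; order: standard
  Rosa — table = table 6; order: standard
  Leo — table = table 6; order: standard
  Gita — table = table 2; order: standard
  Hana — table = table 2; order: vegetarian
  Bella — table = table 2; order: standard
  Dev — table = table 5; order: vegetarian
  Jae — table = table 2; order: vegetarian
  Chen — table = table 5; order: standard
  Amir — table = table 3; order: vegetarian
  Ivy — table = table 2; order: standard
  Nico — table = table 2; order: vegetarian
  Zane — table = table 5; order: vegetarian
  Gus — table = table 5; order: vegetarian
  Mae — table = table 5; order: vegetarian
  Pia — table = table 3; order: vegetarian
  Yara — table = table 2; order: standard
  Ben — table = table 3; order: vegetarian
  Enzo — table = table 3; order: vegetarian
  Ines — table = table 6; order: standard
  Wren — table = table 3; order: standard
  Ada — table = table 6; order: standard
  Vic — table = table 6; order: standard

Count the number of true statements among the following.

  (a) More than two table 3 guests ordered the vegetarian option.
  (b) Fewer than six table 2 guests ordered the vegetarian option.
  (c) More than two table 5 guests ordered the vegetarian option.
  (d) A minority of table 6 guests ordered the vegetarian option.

4

(a) table 3: |A| = 5, |A ∩ B| = 4; needs |A ∩ B| > 2 — true.
(b) table 2: |A| = 9, |A ∩ B| = 4; needs |A ∩ B| < 6 — true.
(c) table 5: |A| = 5, |A ∩ B| = 4; needs |A ∩ B| > 2 — true.
(d) table 6: |A| = 6, |A ∩ B| = 0; needs |A ∩ B| < |A ∖ B| — true.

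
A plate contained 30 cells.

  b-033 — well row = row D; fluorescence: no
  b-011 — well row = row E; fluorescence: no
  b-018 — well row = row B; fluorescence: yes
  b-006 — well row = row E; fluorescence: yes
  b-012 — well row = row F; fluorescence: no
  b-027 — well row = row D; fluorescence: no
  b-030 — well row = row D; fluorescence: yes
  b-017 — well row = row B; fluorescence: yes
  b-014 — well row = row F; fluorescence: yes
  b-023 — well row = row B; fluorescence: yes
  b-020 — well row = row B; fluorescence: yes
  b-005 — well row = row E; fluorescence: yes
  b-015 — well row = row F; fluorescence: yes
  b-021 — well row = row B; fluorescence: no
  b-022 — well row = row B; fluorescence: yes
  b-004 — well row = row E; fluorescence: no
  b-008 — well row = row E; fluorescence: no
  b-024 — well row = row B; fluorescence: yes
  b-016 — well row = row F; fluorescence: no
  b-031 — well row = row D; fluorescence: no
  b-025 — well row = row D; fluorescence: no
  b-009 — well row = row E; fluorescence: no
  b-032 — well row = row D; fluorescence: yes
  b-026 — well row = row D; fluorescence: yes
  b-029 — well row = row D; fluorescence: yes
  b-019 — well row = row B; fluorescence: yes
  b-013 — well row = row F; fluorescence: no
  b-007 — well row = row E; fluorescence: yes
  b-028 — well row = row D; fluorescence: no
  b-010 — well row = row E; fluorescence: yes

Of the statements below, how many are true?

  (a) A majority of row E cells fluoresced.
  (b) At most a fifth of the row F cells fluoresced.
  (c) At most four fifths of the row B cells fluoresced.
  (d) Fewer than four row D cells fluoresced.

(a) row E: |A| = 8, |A ∩ B| = 4; needs |A ∩ B| > |A ∖ B| — false.
(b) row F: |A| = 5, |A ∩ B| = 2; needs |A ∩ B| / |A| ≤ 1/5 — false.
(c) row B: |A| = 8, |A ∩ B| = 7; needs |A ∩ B| / |A| ≤ 4/5 — false.
(d) row D: |A| = 9, |A ∩ B| = 4; needs |A ∩ B| < 4 — false.

0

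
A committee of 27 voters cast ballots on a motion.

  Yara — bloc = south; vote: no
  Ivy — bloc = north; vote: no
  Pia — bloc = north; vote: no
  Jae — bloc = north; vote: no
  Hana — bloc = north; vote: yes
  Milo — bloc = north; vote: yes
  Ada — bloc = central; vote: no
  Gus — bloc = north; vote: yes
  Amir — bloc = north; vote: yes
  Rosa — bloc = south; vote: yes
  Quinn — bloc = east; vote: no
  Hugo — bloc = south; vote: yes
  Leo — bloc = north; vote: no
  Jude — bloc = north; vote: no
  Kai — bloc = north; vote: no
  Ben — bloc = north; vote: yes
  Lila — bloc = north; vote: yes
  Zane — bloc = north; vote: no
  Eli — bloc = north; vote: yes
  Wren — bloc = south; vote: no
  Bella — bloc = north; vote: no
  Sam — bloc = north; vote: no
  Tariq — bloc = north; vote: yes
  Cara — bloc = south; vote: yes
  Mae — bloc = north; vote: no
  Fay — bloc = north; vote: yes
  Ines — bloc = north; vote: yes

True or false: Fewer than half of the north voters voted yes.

False

The determiner here denotes the relation: |A ∩ B| < |A ∖ B|.
|A| = 20, |A ∩ B| = 10, |A ∖ B| = 10.
10 = 10, so the statement is false.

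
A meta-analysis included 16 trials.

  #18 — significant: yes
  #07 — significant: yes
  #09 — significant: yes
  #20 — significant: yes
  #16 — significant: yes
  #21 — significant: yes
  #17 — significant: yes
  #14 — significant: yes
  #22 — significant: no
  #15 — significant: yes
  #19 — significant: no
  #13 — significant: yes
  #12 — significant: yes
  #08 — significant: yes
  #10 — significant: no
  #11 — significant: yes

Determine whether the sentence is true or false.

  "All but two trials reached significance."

False

Truth condition: |A ∖ B| = 2.
|A| = 16, |A ∩ B| = 13, |A ∖ B| = 3.
|A ∖ B| = 3, so the statement is false.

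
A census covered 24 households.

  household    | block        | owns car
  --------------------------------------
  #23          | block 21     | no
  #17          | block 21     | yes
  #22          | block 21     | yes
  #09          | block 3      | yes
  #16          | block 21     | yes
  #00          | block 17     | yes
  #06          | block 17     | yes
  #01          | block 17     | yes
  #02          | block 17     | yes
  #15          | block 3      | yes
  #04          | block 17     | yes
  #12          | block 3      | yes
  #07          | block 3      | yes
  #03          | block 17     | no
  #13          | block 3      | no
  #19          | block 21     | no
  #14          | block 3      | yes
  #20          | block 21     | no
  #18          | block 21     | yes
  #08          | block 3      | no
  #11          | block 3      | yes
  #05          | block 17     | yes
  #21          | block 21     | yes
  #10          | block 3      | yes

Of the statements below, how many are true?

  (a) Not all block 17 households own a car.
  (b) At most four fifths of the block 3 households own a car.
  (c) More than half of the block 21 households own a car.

3

(a) block 17: |A| = 7, |A ∩ B| = 6; needs A ⊄ B (|A ∖ B| ≥ 1) — true.
(b) block 3: |A| = 9, |A ∩ B| = 7; needs |A ∩ B| / |A| ≤ 4/5 — true.
(c) block 21: |A| = 8, |A ∩ B| = 5; needs |A ∩ B| > |A ∖ B| — true.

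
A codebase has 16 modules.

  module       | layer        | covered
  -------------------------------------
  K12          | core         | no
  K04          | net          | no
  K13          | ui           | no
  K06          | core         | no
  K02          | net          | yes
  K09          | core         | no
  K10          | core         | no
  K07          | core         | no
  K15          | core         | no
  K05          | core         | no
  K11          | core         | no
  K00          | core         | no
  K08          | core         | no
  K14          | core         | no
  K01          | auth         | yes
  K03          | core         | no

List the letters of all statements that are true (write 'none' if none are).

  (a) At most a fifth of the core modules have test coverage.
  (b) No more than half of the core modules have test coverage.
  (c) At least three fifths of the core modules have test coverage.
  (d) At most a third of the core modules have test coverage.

|A| = 12, |A ∩ B| = 0, |A ∖ B| = 12.
(a) |A ∩ B| / |A| ≤ 1/5: holds.
(b) |A ∩ B| ≤ |A ∖ B|: holds.
(c) |A ∩ B| / |A| ≥ 3/5: fails.
(d) |A ∩ B| / |A| ≤ 1/3: holds.

(a), (b), (d)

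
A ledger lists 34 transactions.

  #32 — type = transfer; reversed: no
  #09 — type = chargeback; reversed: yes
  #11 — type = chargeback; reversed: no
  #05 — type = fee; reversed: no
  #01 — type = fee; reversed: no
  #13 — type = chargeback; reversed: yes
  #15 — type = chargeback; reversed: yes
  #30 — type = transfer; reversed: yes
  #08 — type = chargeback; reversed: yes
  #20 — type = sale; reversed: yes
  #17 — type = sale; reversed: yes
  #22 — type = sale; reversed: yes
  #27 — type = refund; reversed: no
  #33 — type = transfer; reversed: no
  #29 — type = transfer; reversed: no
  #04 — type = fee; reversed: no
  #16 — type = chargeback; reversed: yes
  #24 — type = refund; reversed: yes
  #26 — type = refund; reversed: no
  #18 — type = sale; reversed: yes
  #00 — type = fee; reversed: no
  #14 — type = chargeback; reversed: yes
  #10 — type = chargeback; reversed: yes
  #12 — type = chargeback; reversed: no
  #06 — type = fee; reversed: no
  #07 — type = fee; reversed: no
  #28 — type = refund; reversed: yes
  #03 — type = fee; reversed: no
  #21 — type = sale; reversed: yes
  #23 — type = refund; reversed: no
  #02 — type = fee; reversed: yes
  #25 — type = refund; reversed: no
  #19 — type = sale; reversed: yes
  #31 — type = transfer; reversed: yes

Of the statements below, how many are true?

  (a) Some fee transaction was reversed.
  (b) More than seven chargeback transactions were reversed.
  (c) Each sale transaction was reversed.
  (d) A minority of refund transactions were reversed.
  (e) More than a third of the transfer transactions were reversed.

(a) fee: |A| = 8, |A ∩ B| = 1; needs A ∩ B ≠ ∅ (|A ∩ B| ≥ 1) — true.
(b) chargeback: |A| = 9, |A ∩ B| = 7; needs |A ∩ B| > 7 — false.
(c) sale: |A| = 6, |A ∩ B| = 6; needs A ⊆ B, i.e. every element of A is in B (|A ∖ B| = 0) — true.
(d) refund: |A| = 6, |A ∩ B| = 2; needs |A ∩ B| < |A ∖ B| — true.
(e) transfer: |A| = 5, |A ∩ B| = 2; needs |A ∩ B| / |A| > 1/3 — true.

4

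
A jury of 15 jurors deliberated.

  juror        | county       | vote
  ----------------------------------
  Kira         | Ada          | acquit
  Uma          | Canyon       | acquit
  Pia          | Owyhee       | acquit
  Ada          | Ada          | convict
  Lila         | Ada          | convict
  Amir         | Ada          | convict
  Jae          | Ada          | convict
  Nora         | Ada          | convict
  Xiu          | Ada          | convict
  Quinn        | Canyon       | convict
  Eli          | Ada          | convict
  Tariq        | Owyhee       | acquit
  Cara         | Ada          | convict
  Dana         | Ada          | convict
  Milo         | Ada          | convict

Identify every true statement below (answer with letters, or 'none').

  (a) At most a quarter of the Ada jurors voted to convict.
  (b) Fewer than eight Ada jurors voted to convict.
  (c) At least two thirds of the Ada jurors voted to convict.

(c)

|A| = 11, |A ∩ B| = 10, |A ∖ B| = 1.
(a) |A ∩ B| / |A| ≤ 1/4: fails.
(b) |A ∩ B| < 8: fails.
(c) |A ∩ B| / |A| ≥ 2/3: holds.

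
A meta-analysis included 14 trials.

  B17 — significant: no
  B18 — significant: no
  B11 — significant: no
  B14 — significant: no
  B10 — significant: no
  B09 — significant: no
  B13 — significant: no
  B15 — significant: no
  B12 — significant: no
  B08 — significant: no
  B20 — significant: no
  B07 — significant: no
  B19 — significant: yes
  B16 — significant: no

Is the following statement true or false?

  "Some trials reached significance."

The determiner here denotes the relation: A ∩ B ≠ ∅ (|A ∩ B| ≥ 1).
A (the restrictor) = {B17, B18, B11, B14, B10, B09, B13, B15, B12, B08, B20, B07, B19, B16}, |A| = 14.
A ∩ B = {B19}, so |A ∩ B| = 1.
So the statement is true.

True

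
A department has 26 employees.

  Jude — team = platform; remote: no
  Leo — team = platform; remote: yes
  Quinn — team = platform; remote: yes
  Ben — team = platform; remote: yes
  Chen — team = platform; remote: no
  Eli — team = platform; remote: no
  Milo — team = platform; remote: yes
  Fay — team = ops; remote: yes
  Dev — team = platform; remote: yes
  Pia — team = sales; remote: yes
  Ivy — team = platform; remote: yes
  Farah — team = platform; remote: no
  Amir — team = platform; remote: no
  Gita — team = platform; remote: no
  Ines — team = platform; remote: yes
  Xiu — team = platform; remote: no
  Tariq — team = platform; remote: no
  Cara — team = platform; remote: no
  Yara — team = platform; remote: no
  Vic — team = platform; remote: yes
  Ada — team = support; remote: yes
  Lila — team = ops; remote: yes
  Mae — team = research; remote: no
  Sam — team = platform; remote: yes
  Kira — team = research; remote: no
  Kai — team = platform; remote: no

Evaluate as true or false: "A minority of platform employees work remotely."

'A minority of platform employees work remotely' holds iff |A ∩ B| < |A ∖ B|.
|A| = 20, |A ∩ B| = 9, |A ∖ B| = 11.
9 < 11, so the statement is true.

True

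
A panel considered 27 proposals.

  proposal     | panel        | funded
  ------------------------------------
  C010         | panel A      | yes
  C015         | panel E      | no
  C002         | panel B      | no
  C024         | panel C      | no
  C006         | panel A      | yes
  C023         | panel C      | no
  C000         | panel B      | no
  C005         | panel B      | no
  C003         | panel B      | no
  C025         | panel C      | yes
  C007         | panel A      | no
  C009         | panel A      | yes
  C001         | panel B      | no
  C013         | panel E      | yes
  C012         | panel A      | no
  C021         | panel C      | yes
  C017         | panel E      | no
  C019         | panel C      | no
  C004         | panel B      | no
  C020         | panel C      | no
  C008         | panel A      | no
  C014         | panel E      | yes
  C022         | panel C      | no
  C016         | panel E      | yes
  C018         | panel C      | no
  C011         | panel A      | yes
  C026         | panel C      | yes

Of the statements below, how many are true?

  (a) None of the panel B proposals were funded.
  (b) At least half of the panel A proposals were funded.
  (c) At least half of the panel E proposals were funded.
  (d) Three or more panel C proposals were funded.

4

(a) panel B: |A| = 6, |A ∩ B| = 0; needs A ∩ B = ∅ (|A ∩ B| = 0) — true.
(b) panel A: |A| = 7, |A ∩ B| = 4; needs |A ∩ B| ≥ |A ∖ B| — true.
(c) panel E: |A| = 5, |A ∩ B| = 3; needs |A ∩ B| ≥ |A ∖ B| — true.
(d) panel C: |A| = 9, |A ∩ B| = 3; needs |A ∩ B| ≥ 3 — true.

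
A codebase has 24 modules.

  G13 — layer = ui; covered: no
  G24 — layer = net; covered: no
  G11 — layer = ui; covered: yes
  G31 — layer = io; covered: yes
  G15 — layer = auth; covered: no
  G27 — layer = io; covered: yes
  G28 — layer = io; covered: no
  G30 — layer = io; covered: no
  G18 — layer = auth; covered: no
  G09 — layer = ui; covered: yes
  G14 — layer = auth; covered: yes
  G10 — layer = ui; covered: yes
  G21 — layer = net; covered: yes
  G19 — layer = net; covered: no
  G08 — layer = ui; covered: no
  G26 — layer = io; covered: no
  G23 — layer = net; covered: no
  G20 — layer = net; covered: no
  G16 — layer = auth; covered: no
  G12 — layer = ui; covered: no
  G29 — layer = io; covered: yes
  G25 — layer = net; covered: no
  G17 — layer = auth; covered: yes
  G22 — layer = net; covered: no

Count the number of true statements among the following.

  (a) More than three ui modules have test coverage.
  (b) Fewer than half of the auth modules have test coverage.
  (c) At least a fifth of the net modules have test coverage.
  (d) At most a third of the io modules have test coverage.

1

(a) ui: |A| = 6, |A ∩ B| = 3; needs |A ∩ B| > 3 — false.
(b) auth: |A| = 5, |A ∩ B| = 2; needs |A ∩ B| < |A ∖ B| — true.
(c) net: |A| = 7, |A ∩ B| = 1; needs |A ∩ B| / |A| ≥ 1/5 — false.
(d) io: |A| = 6, |A ∩ B| = 3; needs |A ∩ B| / |A| ≤ 1/3 — false.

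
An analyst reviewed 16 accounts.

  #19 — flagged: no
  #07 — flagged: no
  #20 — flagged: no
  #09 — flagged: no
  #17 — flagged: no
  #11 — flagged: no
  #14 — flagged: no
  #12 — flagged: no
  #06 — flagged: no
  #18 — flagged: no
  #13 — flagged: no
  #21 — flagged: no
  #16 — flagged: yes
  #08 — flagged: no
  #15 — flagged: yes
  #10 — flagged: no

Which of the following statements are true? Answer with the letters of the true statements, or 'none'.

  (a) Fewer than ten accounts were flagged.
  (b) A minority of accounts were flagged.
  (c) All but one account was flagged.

|A| = 16, |A ∩ B| = 2, |A ∖ B| = 14.
(a) |A ∩ B| < 10: holds.
(b) |A ∩ B| < |A ∖ B|: holds.
(c) |A ∖ B| = 1: fails.

(a), (b)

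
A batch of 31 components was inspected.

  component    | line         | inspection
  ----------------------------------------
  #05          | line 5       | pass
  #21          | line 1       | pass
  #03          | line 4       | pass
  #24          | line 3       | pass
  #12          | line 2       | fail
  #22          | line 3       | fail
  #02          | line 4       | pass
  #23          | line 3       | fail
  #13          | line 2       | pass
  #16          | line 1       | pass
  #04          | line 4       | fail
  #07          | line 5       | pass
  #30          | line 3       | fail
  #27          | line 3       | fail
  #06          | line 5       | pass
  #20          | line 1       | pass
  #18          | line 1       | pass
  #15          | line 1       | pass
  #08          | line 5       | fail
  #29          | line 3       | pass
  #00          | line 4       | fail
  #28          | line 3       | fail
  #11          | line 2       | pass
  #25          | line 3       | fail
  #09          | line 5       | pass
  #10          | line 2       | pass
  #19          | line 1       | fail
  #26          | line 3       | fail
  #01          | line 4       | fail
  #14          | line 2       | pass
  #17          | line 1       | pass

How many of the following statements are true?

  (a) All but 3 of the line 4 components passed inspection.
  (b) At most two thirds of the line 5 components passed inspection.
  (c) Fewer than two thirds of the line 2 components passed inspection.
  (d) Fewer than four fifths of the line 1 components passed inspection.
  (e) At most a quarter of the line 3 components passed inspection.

(a) line 4: |A| = 5, |A ∩ B| = 2; needs |A ∖ B| = 3 — true.
(b) line 5: |A| = 5, |A ∩ B| = 4; needs |A ∩ B| / |A| ≤ 2/3 — false.
(c) line 2: |A| = 5, |A ∩ B| = 4; needs |A ∩ B| / |A| < 2/3 — false.
(d) line 1: |A| = 7, |A ∩ B| = 6; needs |A ∩ B| / |A| < 4/5 — false.
(e) line 3: |A| = 9, |A ∩ B| = 2; needs |A ∩ B| / |A| ≤ 1/4 — true.

2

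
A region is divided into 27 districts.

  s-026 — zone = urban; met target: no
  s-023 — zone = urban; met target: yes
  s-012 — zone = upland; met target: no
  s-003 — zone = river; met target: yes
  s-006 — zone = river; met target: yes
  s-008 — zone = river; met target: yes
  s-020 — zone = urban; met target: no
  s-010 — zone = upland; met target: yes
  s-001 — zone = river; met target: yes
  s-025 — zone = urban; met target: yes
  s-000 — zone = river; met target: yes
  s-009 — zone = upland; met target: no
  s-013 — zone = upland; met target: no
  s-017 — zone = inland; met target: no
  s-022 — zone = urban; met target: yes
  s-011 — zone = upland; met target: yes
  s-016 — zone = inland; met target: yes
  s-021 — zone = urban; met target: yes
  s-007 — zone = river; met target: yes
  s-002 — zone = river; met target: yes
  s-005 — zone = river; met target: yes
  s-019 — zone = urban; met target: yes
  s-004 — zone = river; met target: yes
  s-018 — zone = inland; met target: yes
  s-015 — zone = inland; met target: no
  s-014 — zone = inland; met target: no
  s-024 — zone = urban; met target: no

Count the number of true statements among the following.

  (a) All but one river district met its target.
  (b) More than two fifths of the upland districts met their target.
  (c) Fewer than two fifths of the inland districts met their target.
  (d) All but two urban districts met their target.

(a) river: |A| = 9, |A ∩ B| = 9; needs |A ∖ B| = 1 — false.
(b) upland: |A| = 5, |A ∩ B| = 2; needs |A ∩ B| / |A| > 2/5 — false.
(c) inland: |A| = 5, |A ∩ B| = 2; needs |A ∩ B| / |A| < 2/5 — false.
(d) urban: |A| = 8, |A ∩ B| = 5; needs |A ∖ B| = 2 — false.

0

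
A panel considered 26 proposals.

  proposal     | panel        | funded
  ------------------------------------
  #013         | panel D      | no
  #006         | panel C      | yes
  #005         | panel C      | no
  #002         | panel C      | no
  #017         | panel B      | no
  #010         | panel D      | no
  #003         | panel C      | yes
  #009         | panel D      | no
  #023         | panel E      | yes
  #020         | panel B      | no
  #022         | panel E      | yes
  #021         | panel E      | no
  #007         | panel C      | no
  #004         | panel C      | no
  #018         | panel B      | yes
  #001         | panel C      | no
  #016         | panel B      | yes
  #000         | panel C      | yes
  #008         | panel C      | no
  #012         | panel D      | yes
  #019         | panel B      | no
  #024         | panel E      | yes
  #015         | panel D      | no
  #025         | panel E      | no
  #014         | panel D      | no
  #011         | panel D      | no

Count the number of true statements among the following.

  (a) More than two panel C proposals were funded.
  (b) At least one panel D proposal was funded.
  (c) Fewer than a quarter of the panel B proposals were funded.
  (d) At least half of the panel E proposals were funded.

3

(a) panel C: |A| = 9, |A ∩ B| = 3; needs |A ∩ B| > 2 — true.
(b) panel D: |A| = 7, |A ∩ B| = 1; needs A ∩ B ≠ ∅ (|A ∩ B| ≥ 1) — true.
(c) panel B: |A| = 5, |A ∩ B| = 2; needs |A ∩ B| / |A| < 1/4 — false.
(d) panel E: |A| = 5, |A ∩ B| = 3; needs |A ∩ B| ≥ |A ∖ B| — true.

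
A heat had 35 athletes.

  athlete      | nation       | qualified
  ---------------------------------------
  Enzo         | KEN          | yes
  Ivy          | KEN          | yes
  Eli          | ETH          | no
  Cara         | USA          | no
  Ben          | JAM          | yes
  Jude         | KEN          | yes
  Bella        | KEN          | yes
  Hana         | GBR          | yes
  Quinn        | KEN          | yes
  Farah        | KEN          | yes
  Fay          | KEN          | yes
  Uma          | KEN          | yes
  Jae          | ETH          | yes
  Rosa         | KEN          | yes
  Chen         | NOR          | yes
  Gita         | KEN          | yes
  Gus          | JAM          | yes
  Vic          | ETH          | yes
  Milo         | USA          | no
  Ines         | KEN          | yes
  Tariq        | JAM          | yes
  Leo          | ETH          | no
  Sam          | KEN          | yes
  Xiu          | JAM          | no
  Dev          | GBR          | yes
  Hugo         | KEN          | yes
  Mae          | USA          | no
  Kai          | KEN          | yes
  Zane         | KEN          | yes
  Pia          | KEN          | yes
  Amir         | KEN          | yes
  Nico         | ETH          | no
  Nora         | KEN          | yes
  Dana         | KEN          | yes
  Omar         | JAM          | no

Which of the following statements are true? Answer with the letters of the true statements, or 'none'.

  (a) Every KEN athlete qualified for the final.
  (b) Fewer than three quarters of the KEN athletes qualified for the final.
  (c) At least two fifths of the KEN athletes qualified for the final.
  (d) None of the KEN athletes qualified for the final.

|A| = 19, |A ∩ B| = 19, |A ∖ B| = 0.
(a) A ⊆ B, i.e. every element of A is in B (|A ∖ B| = 0): holds.
(b) |A ∩ B| / |A| < 3/4: fails.
(c) |A ∩ B| / |A| ≥ 2/5: holds.
(d) A ∩ B = ∅ (|A ∩ B| = 0): fails.

(a), (c)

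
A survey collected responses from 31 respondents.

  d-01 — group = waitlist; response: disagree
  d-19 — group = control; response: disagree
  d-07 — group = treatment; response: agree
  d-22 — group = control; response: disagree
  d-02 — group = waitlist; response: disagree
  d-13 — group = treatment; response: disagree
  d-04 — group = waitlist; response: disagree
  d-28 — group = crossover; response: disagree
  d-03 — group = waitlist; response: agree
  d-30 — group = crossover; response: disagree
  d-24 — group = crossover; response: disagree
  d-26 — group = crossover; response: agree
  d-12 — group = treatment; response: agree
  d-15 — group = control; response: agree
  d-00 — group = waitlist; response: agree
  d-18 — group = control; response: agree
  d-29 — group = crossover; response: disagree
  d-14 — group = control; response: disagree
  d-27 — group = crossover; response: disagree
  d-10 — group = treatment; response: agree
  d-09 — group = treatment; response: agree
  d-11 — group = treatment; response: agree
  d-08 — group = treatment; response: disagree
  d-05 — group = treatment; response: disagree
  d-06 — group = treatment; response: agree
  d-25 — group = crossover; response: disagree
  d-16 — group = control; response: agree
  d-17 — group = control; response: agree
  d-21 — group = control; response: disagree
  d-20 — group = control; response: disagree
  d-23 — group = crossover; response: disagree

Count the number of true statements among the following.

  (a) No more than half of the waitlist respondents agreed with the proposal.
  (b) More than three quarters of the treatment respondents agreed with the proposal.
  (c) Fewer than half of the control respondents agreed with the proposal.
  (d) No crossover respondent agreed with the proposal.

(a) waitlist: |A| = 5, |A ∩ B| = 2; needs |A ∩ B| ≤ |A ∖ B| — true.
(b) treatment: |A| = 9, |A ∩ B| = 6; needs |A ∩ B| / |A| > 3/4 — false.
(c) control: |A| = 9, |A ∩ B| = 4; needs |A ∩ B| < |A ∖ B| — true.
(d) crossover: |A| = 8, |A ∩ B| = 1; needs A ∩ B = ∅ (|A ∩ B| = 0) — false.

2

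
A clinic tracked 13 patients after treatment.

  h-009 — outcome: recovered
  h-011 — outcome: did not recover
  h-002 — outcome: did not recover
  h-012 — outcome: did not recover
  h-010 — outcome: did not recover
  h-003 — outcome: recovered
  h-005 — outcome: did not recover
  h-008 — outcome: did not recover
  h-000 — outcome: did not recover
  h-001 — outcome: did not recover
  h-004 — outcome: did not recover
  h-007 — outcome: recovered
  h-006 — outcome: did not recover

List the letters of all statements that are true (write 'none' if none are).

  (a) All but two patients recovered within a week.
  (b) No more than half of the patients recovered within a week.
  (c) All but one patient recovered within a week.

(b)

|A| = 13, |A ∩ B| = 3, |A ∖ B| = 10.
(a) |A ∖ B| = 2: fails.
(b) |A ∩ B| ≤ |A ∖ B|: holds.
(c) |A ∖ B| = 1: fails.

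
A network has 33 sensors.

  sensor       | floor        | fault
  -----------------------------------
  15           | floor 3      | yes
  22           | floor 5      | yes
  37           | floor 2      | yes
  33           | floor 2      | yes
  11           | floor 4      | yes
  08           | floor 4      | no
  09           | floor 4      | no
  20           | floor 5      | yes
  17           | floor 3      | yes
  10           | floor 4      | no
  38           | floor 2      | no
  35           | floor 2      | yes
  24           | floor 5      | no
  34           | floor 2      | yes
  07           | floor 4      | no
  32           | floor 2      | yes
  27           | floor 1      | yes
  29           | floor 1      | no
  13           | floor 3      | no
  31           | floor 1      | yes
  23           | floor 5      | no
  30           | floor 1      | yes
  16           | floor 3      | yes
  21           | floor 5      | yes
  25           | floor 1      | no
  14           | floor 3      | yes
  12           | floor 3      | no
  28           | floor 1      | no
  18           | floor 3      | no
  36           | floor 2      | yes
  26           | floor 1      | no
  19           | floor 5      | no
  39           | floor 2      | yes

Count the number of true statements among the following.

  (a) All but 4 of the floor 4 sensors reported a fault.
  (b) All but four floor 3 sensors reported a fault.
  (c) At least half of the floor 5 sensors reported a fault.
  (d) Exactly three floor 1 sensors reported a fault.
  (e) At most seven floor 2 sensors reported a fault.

4

(a) floor 4: |A| = 5, |A ∩ B| = 1; needs |A ∖ B| = 4 — true.
(b) floor 3: |A| = 7, |A ∩ B| = 4; needs |A ∖ B| = 4 — false.
(c) floor 5: |A| = 6, |A ∩ B| = 3; needs |A ∩ B| ≥ |A ∖ B| — true.
(d) floor 1: |A| = 7, |A ∩ B| = 3; needs |A ∩ B| = 3 — true.
(e) floor 2: |A| = 8, |A ∩ B| = 7; needs |A ∩ B| ≤ 7 — true.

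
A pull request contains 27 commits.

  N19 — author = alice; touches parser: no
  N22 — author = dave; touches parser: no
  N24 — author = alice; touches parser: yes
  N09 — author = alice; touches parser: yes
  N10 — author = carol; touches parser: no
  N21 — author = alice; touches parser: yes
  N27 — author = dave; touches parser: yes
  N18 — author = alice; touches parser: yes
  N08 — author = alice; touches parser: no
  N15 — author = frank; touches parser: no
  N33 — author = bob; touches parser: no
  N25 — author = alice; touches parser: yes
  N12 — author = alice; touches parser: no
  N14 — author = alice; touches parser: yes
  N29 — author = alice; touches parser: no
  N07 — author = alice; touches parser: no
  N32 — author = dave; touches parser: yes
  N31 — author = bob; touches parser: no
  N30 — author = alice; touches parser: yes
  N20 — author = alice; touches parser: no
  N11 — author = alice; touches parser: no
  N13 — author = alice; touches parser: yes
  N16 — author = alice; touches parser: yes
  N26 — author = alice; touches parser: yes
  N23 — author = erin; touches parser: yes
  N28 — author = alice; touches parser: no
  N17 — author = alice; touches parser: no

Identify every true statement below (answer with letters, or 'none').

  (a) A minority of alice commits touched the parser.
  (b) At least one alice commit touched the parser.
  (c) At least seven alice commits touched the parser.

|A| = 19, |A ∩ B| = 10, |A ∖ B| = 9.
(a) |A ∩ B| < |A ∖ B|: fails.
(b) A ∩ B ≠ ∅ (|A ∩ B| ≥ 1): holds.
(c) |A ∩ B| ≥ 7: holds.

(b), (c)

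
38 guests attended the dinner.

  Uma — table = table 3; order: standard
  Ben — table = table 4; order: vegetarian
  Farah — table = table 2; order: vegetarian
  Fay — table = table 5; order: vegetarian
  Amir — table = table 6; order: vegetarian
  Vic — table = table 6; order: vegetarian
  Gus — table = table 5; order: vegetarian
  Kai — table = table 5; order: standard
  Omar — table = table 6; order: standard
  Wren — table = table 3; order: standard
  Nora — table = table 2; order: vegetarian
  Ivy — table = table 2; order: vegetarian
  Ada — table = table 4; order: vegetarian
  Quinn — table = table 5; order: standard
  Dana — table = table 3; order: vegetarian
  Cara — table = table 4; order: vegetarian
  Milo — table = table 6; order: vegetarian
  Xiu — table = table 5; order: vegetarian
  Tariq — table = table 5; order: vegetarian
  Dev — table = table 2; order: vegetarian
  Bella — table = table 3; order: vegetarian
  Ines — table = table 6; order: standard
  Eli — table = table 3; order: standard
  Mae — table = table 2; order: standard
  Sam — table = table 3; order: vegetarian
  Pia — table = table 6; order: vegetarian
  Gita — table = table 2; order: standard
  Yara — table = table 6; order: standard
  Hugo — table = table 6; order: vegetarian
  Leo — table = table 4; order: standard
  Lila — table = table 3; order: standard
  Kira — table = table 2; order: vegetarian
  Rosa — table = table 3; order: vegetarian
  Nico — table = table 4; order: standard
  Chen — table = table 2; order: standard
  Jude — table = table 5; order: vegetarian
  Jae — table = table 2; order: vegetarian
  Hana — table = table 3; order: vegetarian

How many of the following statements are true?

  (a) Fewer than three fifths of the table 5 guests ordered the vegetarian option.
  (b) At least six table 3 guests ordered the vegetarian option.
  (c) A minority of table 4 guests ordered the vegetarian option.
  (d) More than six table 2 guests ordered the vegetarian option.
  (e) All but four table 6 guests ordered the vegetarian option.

(a) table 5: |A| = 7, |A ∩ B| = 5; needs |A ∩ B| / |A| < 3/5 — false.
(b) table 3: |A| = 9, |A ∩ B| = 5; needs |A ∩ B| ≥ 6 — false.
(c) table 4: |A| = 5, |A ∩ B| = 3; needs |A ∩ B| < |A ∖ B| — false.
(d) table 2: |A| = 9, |A ∩ B| = 6; needs |A ∩ B| > 6 — false.
(e) table 6: |A| = 8, |A ∩ B| = 5; needs |A ∖ B| = 4 — false.

0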